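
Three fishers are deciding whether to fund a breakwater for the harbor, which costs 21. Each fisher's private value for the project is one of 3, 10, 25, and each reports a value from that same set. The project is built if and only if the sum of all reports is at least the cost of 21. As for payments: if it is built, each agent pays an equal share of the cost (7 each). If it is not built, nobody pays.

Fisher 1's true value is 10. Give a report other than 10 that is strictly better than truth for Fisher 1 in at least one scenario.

25

Suppose Fisher 2 reports 3 and Fisher 3 reports 3.
Report 10: project not built, utility 0.
Report 25: project built, pays 7, utility 10 - 7 = 3.
So reporting 25 beats truth here (3 > 0).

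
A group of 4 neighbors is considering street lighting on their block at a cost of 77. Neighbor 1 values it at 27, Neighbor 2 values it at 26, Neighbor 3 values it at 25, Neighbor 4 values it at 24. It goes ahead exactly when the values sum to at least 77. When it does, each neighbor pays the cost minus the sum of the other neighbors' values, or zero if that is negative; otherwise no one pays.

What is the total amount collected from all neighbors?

3

Total value 102 ≥ cost 77, so it is built.
Neighbor 1: others sum to 75; max(0, 77 - 75) = 2.
Neighbor 2: others sum to 76; max(0, 77 - 76) = 1.
Neighbor 3: others sum to 77; max(0, 77 - 77) = 0.
Neighbor 4: others sum to 78; max(0, 77 - 78) = 0.
Total collected = 2 + 1 + 0 + 0 = 3.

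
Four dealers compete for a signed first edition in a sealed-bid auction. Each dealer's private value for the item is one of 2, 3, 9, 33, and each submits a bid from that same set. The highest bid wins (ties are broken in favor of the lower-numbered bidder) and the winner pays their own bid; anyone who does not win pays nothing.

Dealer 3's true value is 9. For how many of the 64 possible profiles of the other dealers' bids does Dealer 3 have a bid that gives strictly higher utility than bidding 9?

2

Others bid (2, 2, 2): truth gives 0; bid 3 gives 6 > 0. Violating.
Others bid (2, 2, 3): truth gives 0; bid 3 gives 6 > 0. Violating.
Others bid (2, 2, 9): truth gives 0; no alternative beats it.
Others bid (2, 2, 33): truth gives 0; no alternative beats it.
(Checking all 64 profiles: 2 have a profitable deviation, 62 do not.)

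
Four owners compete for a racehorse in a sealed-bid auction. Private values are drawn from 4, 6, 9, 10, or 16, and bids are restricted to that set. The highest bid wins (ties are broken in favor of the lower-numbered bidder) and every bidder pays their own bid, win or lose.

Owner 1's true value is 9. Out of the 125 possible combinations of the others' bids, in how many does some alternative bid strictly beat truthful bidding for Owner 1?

106

Others bid (4, 4, 4): truth gives 0; bid 4 gives 5 > 0. Violating.
Others bid (4, 4, 6): truth gives 0; bid 6 gives 3 > 0. Violating.
Others bid (4, 4, 10): truth gives -9; bid 10 gives -1 > -9. Violating.
Others bid (4, 4, 16): truth gives -9; bid 4 gives -4 > -9. Violating.
Others bid (4, 4, 9): truth gives 0; no alternative beats it.
Others bid (4, 6, 9): truth gives 0; no alternative beats it.
(Checking all 125 profiles: 106 have a profitable deviation, 19 do not.)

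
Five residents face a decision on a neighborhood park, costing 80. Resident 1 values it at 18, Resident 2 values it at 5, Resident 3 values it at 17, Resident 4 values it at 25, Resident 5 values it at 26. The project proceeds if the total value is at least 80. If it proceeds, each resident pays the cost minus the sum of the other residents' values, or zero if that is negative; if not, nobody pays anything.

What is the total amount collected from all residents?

42

Total value 91 ≥ cost 80, so it is built.
Resident 1: others sum to 73; max(0, 80 - 73) = 7.
Resident 2: others sum to 86; max(0, 80 - 86) = 0.
Resident 3: others sum to 74; max(0, 80 - 74) = 6.
Resident 4: others sum to 66; max(0, 80 - 66) = 14.
Resident 5: others sum to 65; max(0, 80 - 65) = 15.
Total collected = 7 + 0 + 6 + 14 + 15 = 42.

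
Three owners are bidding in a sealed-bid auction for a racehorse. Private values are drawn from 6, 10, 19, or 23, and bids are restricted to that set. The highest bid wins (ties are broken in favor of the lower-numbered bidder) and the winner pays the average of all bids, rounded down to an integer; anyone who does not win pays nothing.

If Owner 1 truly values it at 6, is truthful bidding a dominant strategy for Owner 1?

Yes

Check each profile of the others' bids and compare truth against every alternative bid.
Others bid (10, 10): truth gives 0, best alternative gives -4.
Others bid (6, 10): truth gives 0, best alternative gives -2.
Others bid (10, 6): truth gives 0, best alternative gives -2.
Others bid (6, 6): truth gives 0, best alternative gives -1.
Others bid (6, 19): truth gives 0, best alternative gives 0.
Others bid (6, 23): truth gives 0, best alternative gives 0.
(Remaining 10 profiles checked similarly; truth is weakly best in each.)
In every case the truthful bid is at least as good as any alternative, so it is a dominant strategy.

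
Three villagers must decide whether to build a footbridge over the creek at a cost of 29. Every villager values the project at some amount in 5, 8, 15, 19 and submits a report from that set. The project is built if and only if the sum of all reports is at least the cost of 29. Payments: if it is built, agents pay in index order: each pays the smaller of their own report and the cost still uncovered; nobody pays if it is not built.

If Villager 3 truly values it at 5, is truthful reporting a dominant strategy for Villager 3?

Yes

Check each profile of the others' reports and compare truth against every alternative report.
Others report (8, 15): truth gives 0, best alternative gives -1.
Others report (15, 8): truth gives 0, best alternative gives -1.
Others report (15, 15): truth gives 5, best alternative gives 5.
Others report (15, 19): truth gives 5, best alternative gives 5.
Others report (19, 15): truth gives 5, best alternative gives 5.
Others report (19, 19): truth gives 5, best alternative gives 5.
(Remaining 10 profiles checked similarly; truth is weakly best in each.)
In every case the truthful report is at least as good as any alternative, so it is a dominant strategy.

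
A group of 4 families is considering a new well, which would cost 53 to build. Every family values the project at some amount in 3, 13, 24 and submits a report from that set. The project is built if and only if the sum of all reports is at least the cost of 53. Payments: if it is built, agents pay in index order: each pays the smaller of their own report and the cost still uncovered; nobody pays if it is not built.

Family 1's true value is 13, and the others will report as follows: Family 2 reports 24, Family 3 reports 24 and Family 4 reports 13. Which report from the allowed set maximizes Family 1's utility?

Report 3: project built, pays 3, utility 13 - 3 = 10.
Report 13: project built, pays 13, utility 13 - 13 = 0.
Report 24: project built, pays 24, utility 13 - 24 = -11.
The best choice is 3 with utility 10.

3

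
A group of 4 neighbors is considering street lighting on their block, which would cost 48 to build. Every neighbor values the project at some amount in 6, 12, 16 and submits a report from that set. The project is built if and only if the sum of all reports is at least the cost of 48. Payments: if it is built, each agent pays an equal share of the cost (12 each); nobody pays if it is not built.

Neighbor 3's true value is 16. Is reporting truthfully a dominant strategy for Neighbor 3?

Yes

Check each profile of the others' reports and compare truth against every alternative report.
Others report (6, 12, 16): truth gives 4, best alternative gives 0.
Others report (6, 16, 12): truth gives 4, best alternative gives 0.
Others report (12, 6, 16): truth gives 4, best alternative gives 0.
Others report (12, 16, 6): truth gives 4, best alternative gives 0.
Others report (16, 6, 12): truth gives 4, best alternative gives 0.
Others report (16, 12, 6): truth gives 4, best alternative gives 0.
(Remaining 21 profiles checked similarly; truth is weakly best in each.)
In every case the truthful report is at least as good as any alternative, so it is a dominant strategy.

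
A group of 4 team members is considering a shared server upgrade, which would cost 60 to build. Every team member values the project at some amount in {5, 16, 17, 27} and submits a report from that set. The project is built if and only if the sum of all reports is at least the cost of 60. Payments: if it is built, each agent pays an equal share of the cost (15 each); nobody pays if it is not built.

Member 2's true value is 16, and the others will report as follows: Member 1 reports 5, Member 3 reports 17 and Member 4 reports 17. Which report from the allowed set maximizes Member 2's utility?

27

Report 5: project not built, utility 0.
Report 16: project not built, utility 0.
Report 17: project not built, utility 0.
Report 27: project built, pays 15, utility 16 - 15 = 1.
The best choice is 27 with utility 1.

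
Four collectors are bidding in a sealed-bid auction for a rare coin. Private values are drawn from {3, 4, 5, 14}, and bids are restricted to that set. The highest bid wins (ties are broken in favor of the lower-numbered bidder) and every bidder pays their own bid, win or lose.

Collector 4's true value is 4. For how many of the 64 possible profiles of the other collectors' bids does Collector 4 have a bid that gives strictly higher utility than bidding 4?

Others bid (3, 3, 4): truth gives -4; bid 5 gives -1 > -4. Violating.
Others bid (3, 3, 5): truth gives -4; bid 3 gives -3 > -4. Violating.
Others bid (3, 3, 14): truth gives -4; bid 3 gives -3 > -4. Violating.
Others bid (3, 4, 3): truth gives -4; bid 5 gives -1 > -4. Violating.
Others bid (3, 3, 3): truth gives 0; no alternative beats it.
(Checking all 64 profiles: 63 have a profitable deviation, 1 does not.)

63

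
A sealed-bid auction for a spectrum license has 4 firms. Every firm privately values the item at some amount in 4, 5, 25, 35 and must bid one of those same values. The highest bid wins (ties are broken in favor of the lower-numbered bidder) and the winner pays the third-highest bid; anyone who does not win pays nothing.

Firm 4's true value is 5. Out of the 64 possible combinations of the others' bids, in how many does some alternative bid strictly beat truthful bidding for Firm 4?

Others bid (4, 4, 5): truth gives 0; bid 25 gives 1 > 0. Violating.
Others bid (4, 4, 25): truth gives 0; bid 35 gives 1 > 0. Violating.
Others bid (4, 5, 4): truth gives 0; bid 25 gives 1 > 0. Violating.
Others bid (4, 25, 4): truth gives 0; bid 35 gives 1 > 0. Violating.
Others bid (4, 4, 4): truth gives 1; no alternative beats it.
Others bid (4, 4, 35): truth gives 0; no alternative beats it.
(Checking all 64 profiles: 6 have a profitable deviation, 58 do not.)

6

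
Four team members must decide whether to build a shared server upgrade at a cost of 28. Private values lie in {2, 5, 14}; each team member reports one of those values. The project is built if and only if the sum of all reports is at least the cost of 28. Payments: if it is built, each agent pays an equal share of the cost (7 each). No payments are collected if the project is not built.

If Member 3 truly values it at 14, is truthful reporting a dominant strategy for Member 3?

Yes

Check each profile of the others' reports and compare truth against every alternative report.
Others report (2, 2, 14): truth gives 7, best alternative gives 0.
Others report (2, 5, 14): truth gives 7, best alternative gives 0.
Others report (2, 14, 2): truth gives 7, best alternative gives 0.
Others report (2, 14, 5): truth gives 7, best alternative gives 0.
Others report (5, 2, 14): truth gives 7, best alternative gives 0.
Others report (5, 5, 5): truth gives 7, best alternative gives 0.
(Remaining 21 profiles checked similarly; truth is weakly best in each.)
In every case the truthful report is at least as good as any alternative, so it is a dominant strategy.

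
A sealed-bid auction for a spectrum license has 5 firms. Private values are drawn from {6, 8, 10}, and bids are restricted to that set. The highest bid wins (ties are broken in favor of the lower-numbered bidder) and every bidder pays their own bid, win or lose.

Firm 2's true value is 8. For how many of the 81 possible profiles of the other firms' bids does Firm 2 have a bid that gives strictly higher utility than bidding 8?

73

Others bid (6, 6, 6, 10): truth gives -8; bid 10 gives -2 > -8. Violating.
Others bid (6, 6, 8, 10): truth gives -8; bid 10 gives -2 > -8. Violating.
Others bid (6, 6, 10, 6): truth gives -8; bid 10 gives -2 > -8. Violating.
Others bid (6, 6, 10, 8): truth gives -8; bid 10 gives -2 > -8. Violating.
Others bid (6, 6, 6, 6): truth gives 0; no alternative beats it.
Others bid (6, 6, 6, 8): truth gives 0; no alternative beats it.
(Checking all 81 profiles: 73 have a profitable deviation, 8 do not.)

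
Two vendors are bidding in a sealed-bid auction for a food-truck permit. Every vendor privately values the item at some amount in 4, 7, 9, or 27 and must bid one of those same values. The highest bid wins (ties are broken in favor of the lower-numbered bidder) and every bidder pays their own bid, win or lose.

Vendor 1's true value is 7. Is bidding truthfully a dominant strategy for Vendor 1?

Consider the case where Vendor 2 bids 4.
Truthful bid 7: wins, pays 7, utility 7 - 7 = 0.
Bid 4 instead: wins, pays 4, utility 7 - 4 = 3.
Since 3 > 0, bidding 4 is strictly better here, so truthful bidding is not dominant.

No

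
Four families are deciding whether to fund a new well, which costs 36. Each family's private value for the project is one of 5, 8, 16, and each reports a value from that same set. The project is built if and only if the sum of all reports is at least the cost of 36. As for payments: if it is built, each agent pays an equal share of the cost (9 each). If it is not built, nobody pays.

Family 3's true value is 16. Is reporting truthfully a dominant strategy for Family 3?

Yes

Check each profile of the others' reports and compare truth against every alternative report.
Others report (5, 5, 16): truth gives 7, best alternative gives 0.
Others report (5, 8, 8): truth gives 7, best alternative gives 0.
Others report (5, 16, 5): truth gives 7, best alternative gives 0.
Others report (8, 5, 8): truth gives 7, best alternative gives 0.
Others report (8, 8, 5): truth gives 7, best alternative gives 0.
Others report (8, 8, 8): truth gives 7, best alternative gives 0.
(Remaining 21 profiles checked similarly; truth is weakly best in each.)
In every case the truthful report is at least as good as any alternative, so it is a dominant strategy.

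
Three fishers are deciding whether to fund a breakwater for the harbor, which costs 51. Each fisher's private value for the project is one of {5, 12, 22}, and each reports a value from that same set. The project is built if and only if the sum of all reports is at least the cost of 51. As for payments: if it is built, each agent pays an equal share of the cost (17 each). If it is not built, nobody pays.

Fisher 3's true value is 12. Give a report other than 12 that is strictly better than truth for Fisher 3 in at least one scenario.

Suppose Fisher 1 reports 22 and Fisher 2 reports 22.
Report 12: project built, pays 17, utility 12 - 17 = -5.
Report 5: project not built, utility 0.
So reporting 5 beats truth here (0 > -5).

5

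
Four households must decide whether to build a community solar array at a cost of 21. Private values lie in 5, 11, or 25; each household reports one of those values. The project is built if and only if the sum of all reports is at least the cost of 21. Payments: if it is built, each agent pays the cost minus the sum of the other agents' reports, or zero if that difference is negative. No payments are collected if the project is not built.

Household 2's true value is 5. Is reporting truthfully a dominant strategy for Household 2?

Yes

Check each profile of the others' reports and compare truth against every alternative report.
Others report (5, 5, 5): truth gives 0, best alternative gives -1.
Others report (5, 5, 11): truth gives 5, best alternative gives 5.
Others report (5, 5, 25): truth gives 5, best alternative gives 5.
Others report (5, 11, 5): truth gives 5, best alternative gives 5.
Others report (5, 11, 11): truth gives 5, best alternative gives 5.
Others report (5, 11, 25): truth gives 5, best alternative gives 5.
(Remaining 21 profiles checked similarly; truth is weakly best in each.)
In every case the truthful report is at least as good as any alternative, so it is a dominant strategy.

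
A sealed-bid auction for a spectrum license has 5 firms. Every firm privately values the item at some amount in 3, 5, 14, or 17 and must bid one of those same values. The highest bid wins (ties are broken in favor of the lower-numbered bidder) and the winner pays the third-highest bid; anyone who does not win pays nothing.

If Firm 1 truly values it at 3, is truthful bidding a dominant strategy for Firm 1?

Check each profile of the others' bids and compare truth against every alternative bid.
Others bid (3, 3, 5, 5): truth gives 0, best alternative gives -2.
Others bid (3, 5, 3, 5): truth gives 0, best alternative gives -2.
Others bid (3, 5, 5, 3): truth gives 0, best alternative gives -2.
Others bid (3, 5, 5, 5): truth gives 0, best alternative gives -2.
Others bid (5, 3, 3, 5): truth gives 0, best alternative gives -2.
Others bid (5, 3, 5, 3): truth gives 0, best alternative gives -2.
(Remaining 250 profiles checked similarly; truth is weakly best in each.)
In every case the truthful bid is at least as good as any alternative, so it is a dominant strategy.

Yes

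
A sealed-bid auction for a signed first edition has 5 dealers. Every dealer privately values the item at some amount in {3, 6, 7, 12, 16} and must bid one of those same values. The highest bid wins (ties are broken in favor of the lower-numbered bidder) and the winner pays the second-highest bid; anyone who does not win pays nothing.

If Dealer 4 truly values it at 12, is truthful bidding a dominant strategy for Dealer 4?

Check each profile of the others' bids and compare truth against every alternative bid.
Others bid (3, 3, 3, 3): truth gives 9, best alternative gives 9.
Others bid (3, 3, 3, 6): truth gives 6, best alternative gives 6.
Others bid (3, 3, 6, 3): truth gives 6, best alternative gives 6.
Others bid (3, 3, 6, 6): truth gives 6, best alternative gives 6.
Others bid (3, 6, 3, 3): truth gives 6, best alternative gives 6.
Others bid (3, 6, 3, 6): truth gives 6, best alternative gives 6.
(Remaining 619 profiles checked similarly; truth is weakly best in each.)
In every case the truthful bid is at least as good as any alternative, so it is a dominant strategy.

Yes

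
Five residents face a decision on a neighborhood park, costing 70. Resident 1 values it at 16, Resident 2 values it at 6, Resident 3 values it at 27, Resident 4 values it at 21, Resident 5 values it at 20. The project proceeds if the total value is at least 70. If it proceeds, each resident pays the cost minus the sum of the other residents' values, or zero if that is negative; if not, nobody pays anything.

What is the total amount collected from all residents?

8

Total value 90 ≥ cost 70, so it is built.
Resident 1: others sum to 74; max(0, 70 - 74) = 0.
Resident 2: others sum to 84; max(0, 70 - 84) = 0.
Resident 3: others sum to 63; max(0, 70 - 63) = 7.
Resident 4: others sum to 69; max(0, 70 - 69) = 1.
Resident 5: others sum to 70; max(0, 70 - 70) = 0.
Total collected = 0 + 0 + 7 + 1 + 0 = 8.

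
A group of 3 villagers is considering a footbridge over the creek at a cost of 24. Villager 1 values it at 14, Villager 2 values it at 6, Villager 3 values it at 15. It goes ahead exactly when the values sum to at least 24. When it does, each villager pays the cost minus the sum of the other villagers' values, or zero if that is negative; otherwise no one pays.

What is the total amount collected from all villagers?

Total value 35 ≥ cost 24, so it is built.
Villager 1: others sum to 21; max(0, 24 - 21) = 3.
Villager 2: others sum to 29; max(0, 24 - 29) = 0.
Villager 3: others sum to 20; max(0, 24 - 20) = 4.
Total collected = 3 + 0 + 4 = 7.

7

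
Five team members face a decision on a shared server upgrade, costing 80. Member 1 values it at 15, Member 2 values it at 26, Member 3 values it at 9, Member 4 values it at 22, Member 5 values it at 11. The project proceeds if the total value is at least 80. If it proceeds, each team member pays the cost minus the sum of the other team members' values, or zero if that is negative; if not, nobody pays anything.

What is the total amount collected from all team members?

68

Total value 83 ≥ cost 80, so it is built.
Member 1: others sum to 68; max(0, 80 - 68) = 12.
Member 2: others sum to 57; max(0, 80 - 57) = 23.
Member 3: others sum to 74; max(0, 80 - 74) = 6.
Member 4: others sum to 61; max(0, 80 - 61) = 19.
Member 5: others sum to 72; max(0, 80 - 72) = 8.
Total collected = 12 + 23 + 6 + 19 + 8 = 68.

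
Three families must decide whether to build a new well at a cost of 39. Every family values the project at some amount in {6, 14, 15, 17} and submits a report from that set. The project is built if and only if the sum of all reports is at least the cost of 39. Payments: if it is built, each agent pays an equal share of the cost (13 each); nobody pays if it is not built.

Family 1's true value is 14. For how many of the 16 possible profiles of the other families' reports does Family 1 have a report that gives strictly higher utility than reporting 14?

Others report (6, 17): truth gives 0; report 17 gives 1 > 0. Violating.
Others report (17, 6): truth gives 0; report 17 gives 1 > 0. Violating.
Others report (6, 6): truth gives 0; no alternative beats it.
Others report (6, 14): truth gives 0; no alternative beats it.
(Checking all 16 profiles: 2 have a profitable deviation, 14 do not.)

2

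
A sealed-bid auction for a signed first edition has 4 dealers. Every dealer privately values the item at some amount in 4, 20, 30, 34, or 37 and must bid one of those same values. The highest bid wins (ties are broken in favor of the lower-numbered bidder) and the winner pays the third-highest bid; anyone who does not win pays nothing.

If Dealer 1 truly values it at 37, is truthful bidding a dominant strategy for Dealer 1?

Yes

Check each profile of the others' bids and compare truth against every alternative bid.
Others bid (4, 4, 37): truth gives 33, best alternative gives 0.
Others bid (4, 37, 4): truth gives 33, best alternative gives 0.
Others bid (37, 4, 4): truth gives 33, best alternative gives 0.
Others bid (4, 20, 37): truth gives 17, best alternative gives 0.
Others bid (4, 37, 20): truth gives 17, best alternative gives 0.
Others bid (20, 4, 37): truth gives 17, best alternative gives 0.
(Remaining 119 profiles checked similarly; truth is weakly best in each.)
In every case the truthful bid is at least as good as any alternative, so it is a dominant strategy.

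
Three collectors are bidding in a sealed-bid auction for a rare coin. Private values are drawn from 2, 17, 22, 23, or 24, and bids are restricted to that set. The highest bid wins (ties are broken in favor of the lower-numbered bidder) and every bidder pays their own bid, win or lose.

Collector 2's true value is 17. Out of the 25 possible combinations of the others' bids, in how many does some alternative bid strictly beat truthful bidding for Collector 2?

Others bid (2, 22): truth gives -17; bid 2 gives -2 > -17. Violating.
Others bid (2, 23): truth gives -17; bid 2 gives -2 > -17. Violating.
Others bid (2, 24): truth gives -17; bid 2 gives -2 > -17. Violating.
Others bid (17, 2): truth gives -17; bid 2 gives -2 > -17. Violating.
Others bid (2, 2): truth gives 0; no alternative beats it.
Others bid (2, 17): truth gives 0; no alternative beats it.
(Checking all 25 profiles: 23 have a profitable deviation, 2 do not.)

23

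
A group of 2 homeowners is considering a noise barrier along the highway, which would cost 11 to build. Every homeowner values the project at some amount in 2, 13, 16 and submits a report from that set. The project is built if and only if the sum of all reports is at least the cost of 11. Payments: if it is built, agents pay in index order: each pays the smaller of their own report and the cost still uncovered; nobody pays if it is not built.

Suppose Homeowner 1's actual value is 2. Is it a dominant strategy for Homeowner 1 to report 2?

Yes

Check each profile of the others' reports and compare truth against every alternative report.
Others report (2): truth gives 0, best alternative gives -9.
Others report (13): truth gives 0, best alternative gives -9.
Others report (16): truth gives 0, best alternative gives -9.
In every case the truthful report is at least as good as any alternative, so it is a dominant strategy.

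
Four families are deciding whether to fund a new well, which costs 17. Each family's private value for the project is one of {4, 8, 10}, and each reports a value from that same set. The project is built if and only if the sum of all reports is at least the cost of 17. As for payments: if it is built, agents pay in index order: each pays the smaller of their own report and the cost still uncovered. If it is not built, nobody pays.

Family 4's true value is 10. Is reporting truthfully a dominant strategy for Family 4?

Check each profile of the others' reports and compare truth against every alternative report.
Others report (4, 4, 10): truth gives 10, best alternative gives 10.
Others report (4, 8, 8): truth gives 10, best alternative gives 10.
Others report (4, 8, 10): truth gives 10, best alternative gives 10.
Others report (4, 10, 4): truth gives 10, best alternative gives 10.
Others report (4, 10, 8): truth gives 10, best alternative gives 10.
Others report (4, 10, 10): truth gives 10, best alternative gives 10.
(Remaining 21 profiles checked similarly; truth is weakly best in each.)
In every case the truthful report is at least as good as any alternative, so it is a dominant strategy.

Yes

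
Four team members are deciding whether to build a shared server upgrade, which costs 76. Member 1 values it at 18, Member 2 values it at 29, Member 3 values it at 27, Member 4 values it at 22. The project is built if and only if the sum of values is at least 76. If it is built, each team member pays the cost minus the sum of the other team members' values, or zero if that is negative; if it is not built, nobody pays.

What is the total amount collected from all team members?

18

Total value 96 ≥ cost 76, so it is built.
Member 1: others sum to 78; max(0, 76 - 78) = 0.
Member 2: others sum to 67; max(0, 76 - 67) = 9.
Member 3: others sum to 69; max(0, 76 - 69) = 7.
Member 4: others sum to 74; max(0, 76 - 74) = 2.
Total collected = 0 + 9 + 7 + 2 = 18.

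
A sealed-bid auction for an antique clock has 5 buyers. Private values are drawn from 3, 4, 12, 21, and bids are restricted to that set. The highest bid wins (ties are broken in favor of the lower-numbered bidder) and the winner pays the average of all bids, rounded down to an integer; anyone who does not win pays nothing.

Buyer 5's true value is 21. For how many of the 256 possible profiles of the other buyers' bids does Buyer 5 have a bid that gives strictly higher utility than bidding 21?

Others bid (3, 3, 3, 3): truth gives 15; bid 4 gives 18 > 15. Violating.
Others bid (3, 3, 3, 4): truth gives 15; bid 12 gives 16 > 15. Violating.
Others bid (3, 3, 4, 3): truth gives 15; bid 12 gives 16 > 15. Violating.
Others bid (3, 3, 4, 4): truth gives 14; bid 12 gives 16 > 14. Violating.
Others bid (3, 3, 3, 12): truth gives 13; no alternative beats it.
Others bid (3, 3, 3, 21): truth gives 0; no alternative beats it.
(Checking all 256 profiles: 16 have a profitable deviation, 240 do not.)

16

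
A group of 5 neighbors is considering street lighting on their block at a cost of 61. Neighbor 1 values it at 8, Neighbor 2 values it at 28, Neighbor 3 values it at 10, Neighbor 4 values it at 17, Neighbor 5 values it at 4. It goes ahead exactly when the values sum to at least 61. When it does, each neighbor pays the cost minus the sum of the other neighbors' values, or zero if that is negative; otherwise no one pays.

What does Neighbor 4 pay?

11

Total value 67 ≥ cost 61, so the project is built.
The other neighbors' values sum to 50.
Cost minus that sum is 61 - 50 = 11.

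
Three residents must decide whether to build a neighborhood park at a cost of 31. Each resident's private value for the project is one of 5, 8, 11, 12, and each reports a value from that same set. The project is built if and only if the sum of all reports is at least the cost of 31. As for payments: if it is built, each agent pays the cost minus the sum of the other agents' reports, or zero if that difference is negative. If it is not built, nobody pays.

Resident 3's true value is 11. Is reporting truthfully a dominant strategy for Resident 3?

Yes

Check each profile of the others' reports and compare truth against every alternative report.
Others report (12, 12): truth gives 4, best alternative gives 4.
Others report (11, 12): truth gives 3, best alternative gives 3.
Others report (12, 11): truth gives 3, best alternative gives 3.
Others report (11, 11): truth gives 2, best alternative gives 2.
Others report (5, 5): truth gives 0, best alternative gives 0.
Others report (5, 8): truth gives 0, best alternative gives 0.
(Remaining 10 profiles checked similarly; truth is weakly best in each.)
In every case the truthful report is at least as good as any alternative, so it is a dominant strategy.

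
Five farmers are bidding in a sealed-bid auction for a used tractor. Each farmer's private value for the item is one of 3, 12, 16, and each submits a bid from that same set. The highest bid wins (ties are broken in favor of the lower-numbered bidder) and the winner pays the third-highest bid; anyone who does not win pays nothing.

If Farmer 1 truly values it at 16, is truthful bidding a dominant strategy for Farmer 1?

Yes

Check each profile of the others' bids and compare truth against every alternative bid.
Others bid (3, 3, 3, 16): truth gives 13, best alternative gives 0.
Others bid (3, 3, 16, 3): truth gives 13, best alternative gives 0.
Others bid (3, 16, 3, 3): truth gives 13, best alternative gives 0.
Others bid (16, 3, 3, 3): truth gives 13, best alternative gives 0.
Others bid (3, 3, 12, 16): truth gives 4, best alternative gives 0.
Others bid (3, 3, 16, 12): truth gives 4, best alternative gives 0.
(Remaining 75 profiles checked similarly; truth is weakly best in each.)
In every case the truthful bid is at least as good as any alternative, so it is a dominant strategy.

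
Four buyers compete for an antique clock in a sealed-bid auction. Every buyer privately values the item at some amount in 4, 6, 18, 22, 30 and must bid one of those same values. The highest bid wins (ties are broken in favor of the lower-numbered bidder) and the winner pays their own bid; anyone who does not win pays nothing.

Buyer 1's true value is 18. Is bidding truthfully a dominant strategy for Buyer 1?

No

Consider the case where Buyer 2 bids 4, Buyer 3 bids 4 and Buyer 4 bids 4.
Truthful bid 18: wins, pays 18, utility 18 - 18 = 0.
Bid 4 instead: wins, pays 4, utility 18 - 4 = 14.
Since 14 > 0, bidding 4 is strictly better here, so truthful bidding is not dominant.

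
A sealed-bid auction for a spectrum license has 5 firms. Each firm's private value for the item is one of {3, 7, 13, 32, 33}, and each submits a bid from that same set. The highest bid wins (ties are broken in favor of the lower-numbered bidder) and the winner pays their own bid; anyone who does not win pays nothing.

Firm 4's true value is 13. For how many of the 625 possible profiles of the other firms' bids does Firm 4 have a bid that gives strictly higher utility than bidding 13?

Others bid (3, 3, 3, 3): truth gives 0; bid 7 gives 6 > 0. Violating.
Others bid (3, 3, 3, 7): truth gives 0; bid 7 gives 6 > 0. Violating.
Others bid (3, 3, 3, 13): truth gives 0; no alternative beats it.
Others bid (3, 3, 3, 32): truth gives 0; no alternative beats it.
(Checking all 625 profiles: 2 have a profitable deviation, 623 do not.)

2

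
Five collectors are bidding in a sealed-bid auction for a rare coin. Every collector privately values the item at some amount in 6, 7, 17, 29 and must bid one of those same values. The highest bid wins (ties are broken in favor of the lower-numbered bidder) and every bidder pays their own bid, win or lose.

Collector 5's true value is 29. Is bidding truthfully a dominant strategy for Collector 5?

No

Consider the case where Collector 1 bids 6, Collector 2 bids 6, Collector 3 bids 6 and Collector 4 bids 6.
Truthful bid 29: wins, pays 29, utility 29 - 29 = 0.
Bid 7 instead: wins, pays 7, utility 29 - 7 = 22.
Since 22 > 0, bidding 7 is strictly better here, so truthful bidding is not dominant.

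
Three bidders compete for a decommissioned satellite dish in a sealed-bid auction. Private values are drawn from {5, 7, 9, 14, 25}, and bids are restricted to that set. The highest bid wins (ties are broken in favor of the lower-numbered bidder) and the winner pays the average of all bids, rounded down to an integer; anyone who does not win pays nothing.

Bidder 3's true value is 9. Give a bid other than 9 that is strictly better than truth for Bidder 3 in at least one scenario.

7

Suppose Bidder 1 bids 5 and Bidder 2 bids 5.
Bid 9: wins, pays 6, utility 9 - 6 = 3.
Bid 7: wins, pays 5, utility 9 - 5 = 4.
So bidding 7 beats truth here (4 > 3).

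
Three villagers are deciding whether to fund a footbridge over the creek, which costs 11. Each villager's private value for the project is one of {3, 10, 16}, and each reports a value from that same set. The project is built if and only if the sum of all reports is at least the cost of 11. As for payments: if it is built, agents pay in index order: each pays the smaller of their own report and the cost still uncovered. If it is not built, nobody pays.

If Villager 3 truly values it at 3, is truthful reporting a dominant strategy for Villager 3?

Check each profile of the others' reports and compare truth against every alternative report.
Others report (3, 3): truth gives 0, best alternative gives -2.
Others report (3, 10): truth gives 3, best alternative gives 3.
Others report (3, 16): truth gives 3, best alternative gives 3.
Others report (10, 3): truth gives 3, best alternative gives 3.
Others report (10, 10): truth gives 3, best alternative gives 3.
Others report (10, 16): truth gives 3, best alternative gives 3.
(Remaining 3 profiles checked similarly; truth is weakly best in each.)
In every case the truthful report is at least as good as any alternative, so it is a dominant strategy.

Yes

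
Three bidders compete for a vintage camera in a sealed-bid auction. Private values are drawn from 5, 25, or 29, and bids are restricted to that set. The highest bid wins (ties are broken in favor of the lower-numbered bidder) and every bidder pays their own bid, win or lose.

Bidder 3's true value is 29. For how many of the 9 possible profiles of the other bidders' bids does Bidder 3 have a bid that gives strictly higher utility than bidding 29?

Others bid (5, 5): truth gives 0; bid 25 gives 4 > 0. Violating.
Others bid (5, 29): truth gives -29; bid 5 gives -5 > -29. Violating.
Others bid (25, 29): truth gives -29; bid 5 gives -5 > -29. Violating.
Others bid (29, 5): truth gives -29; bid 5 gives -5 > -29. Violating.
Others bid (5, 25): truth gives 0; no alternative beats it.
Others bid (25, 5): truth gives 0; no alternative beats it.
(Checking all 9 profiles: 6 have a profitable deviation, 3 do not.)

6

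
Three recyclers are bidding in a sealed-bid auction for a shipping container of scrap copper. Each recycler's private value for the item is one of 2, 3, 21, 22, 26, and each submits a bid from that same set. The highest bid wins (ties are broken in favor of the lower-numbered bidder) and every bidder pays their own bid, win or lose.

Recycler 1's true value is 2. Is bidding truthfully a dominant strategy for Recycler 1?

No

Consider the case where Recycler 2 bids 2 and Recycler 3 bids 3.
Truthful bid 2: loses but pays 2, utility -2.
Bid 3 instead: wins, pays 3, utility 2 - 3 = -1.
Since -1 > -2, bidding 3 is strictly better here, so truthful bidding is not dominant.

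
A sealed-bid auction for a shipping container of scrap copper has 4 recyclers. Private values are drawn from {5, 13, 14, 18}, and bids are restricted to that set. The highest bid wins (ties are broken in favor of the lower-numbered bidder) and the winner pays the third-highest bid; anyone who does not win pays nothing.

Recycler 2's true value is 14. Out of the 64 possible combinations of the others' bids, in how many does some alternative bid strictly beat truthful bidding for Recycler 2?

Others bid (5, 5, 18): truth gives 0; bid 18 gives 9 > 0. Violating.
Others bid (5, 13, 18): truth gives 0; bid 18 gives 1 > 0. Violating.
Others bid (5, 18, 5): truth gives 0; bid 18 gives 9 > 0. Violating.
Others bid (5, 18, 13): truth gives 0; bid 18 gives 1 > 0. Violating.
Others bid (5, 5, 5): truth gives 9; no alternative beats it.
Others bid (5, 5, 13): truth gives 9; no alternative beats it.
(Checking all 64 profiles: 12 have a profitable deviation, 52 do not.)

12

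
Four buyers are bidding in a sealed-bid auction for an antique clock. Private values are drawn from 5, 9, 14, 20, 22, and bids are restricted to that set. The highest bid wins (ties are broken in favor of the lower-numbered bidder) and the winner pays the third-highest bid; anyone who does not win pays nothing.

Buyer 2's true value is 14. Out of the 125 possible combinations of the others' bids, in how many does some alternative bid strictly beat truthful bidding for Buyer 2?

24

Others bid (5, 5, 20): truth gives 0; bid 20 gives 9 > 0. Violating.
Others bid (5, 5, 22): truth gives 0; bid 22 gives 9 > 0. Violating.
Others bid (5, 9, 20): truth gives 0; bid 20 gives 5 > 0. Violating.
Others bid (5, 9, 22): truth gives 0; bid 22 gives 5 > 0. Violating.
Others bid (5, 5, 5): truth gives 9; no alternative beats it.
Others bid (5, 5, 9): truth gives 9; no alternative beats it.
(Checking all 125 profiles: 24 have a profitable deviation, 101 do not.)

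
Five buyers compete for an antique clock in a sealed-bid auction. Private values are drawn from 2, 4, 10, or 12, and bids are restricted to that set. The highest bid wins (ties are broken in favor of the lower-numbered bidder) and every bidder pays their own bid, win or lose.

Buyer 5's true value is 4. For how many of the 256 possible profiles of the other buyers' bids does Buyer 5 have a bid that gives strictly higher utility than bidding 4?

255

Others bid (2, 2, 2, 4): truth gives -4; bid 2 gives -2 > -4. Violating.
Others bid (2, 2, 2, 10): truth gives -4; bid 2 gives -2 > -4. Violating.
Others bid (2, 2, 2, 12): truth gives -4; bid 2 gives -2 > -4. Violating.
Others bid (2, 2, 4, 2): truth gives -4; bid 2 gives -2 > -4. Violating.
Others bid (2, 2, 2, 2): truth gives 0; no alternative beats it.
(Checking all 256 profiles: 255 have a profitable deviation, 1 does not.)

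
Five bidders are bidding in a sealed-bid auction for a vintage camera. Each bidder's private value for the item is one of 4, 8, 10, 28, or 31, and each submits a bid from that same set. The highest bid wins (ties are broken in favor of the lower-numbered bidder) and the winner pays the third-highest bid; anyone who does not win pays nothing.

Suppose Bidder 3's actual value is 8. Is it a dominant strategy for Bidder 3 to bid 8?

Consider the case where Bidder 1 bids 4, Bidder 2 bids 4, Bidder 4 bids 4 and Bidder 5 bids 10.
Truthful bid 8: loses, pays 0, utility 0.
Bid 10 instead: wins, pays 4, utility 8 - 4 = 4.
Since 4 > 0, bidding 10 is strictly better here, so truthful bidding is not dominant.

No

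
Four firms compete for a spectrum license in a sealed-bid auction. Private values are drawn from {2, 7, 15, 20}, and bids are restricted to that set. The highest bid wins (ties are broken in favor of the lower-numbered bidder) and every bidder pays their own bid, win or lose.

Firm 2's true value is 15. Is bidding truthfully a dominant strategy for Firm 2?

No

Consider the case where Firm 1 bids 2, Firm 3 bids 2 and Firm 4 bids 2.
Truthful bid 15: wins, pays 15, utility 15 - 15 = 0.
Bid 7 instead: wins, pays 7, utility 15 - 7 = 8.
Since 8 > 0, bidding 7 is strictly better here, so truthful bidding is not dominant.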